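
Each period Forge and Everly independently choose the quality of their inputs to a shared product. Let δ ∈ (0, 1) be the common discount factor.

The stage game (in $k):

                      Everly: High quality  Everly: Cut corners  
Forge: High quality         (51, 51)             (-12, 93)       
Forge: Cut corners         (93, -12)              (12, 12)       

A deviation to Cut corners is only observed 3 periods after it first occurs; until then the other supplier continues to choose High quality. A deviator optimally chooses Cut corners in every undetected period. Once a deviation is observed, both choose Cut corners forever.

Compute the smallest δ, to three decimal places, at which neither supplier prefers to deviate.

0.803

Deviating for the 3 undetected periods gains 93−51 = 42 per period over cooperation, then loses 51−12 = 39 per period forever once punishment starts.
Gain: 42(1 + δ + … + δ^2); loss: 39·δ^3/(1−δ).
No profitable deviation ⇔ 42(1−δ^3) ≤ 39·δ^3, i.e. δ^3 ≥ 42/(42+39) = 14/27.
Hence δ ≥ (14/27)^(1/3) ≈ 0.803.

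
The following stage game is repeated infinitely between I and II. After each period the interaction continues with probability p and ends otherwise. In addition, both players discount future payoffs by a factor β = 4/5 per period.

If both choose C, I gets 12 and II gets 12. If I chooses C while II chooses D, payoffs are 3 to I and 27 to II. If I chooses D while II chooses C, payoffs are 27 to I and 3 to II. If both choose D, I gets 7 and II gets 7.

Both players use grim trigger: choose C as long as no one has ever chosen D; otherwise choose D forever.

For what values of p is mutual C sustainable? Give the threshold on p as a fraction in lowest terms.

15/16

Expected continuation weight on next period's payoff is β·p = 4/5·p, which plays the role of the discount factor.
Cooperation requires 4/5·p ≥ (27−12)/(27−7) = 3/4, hence p ≥ 15/16.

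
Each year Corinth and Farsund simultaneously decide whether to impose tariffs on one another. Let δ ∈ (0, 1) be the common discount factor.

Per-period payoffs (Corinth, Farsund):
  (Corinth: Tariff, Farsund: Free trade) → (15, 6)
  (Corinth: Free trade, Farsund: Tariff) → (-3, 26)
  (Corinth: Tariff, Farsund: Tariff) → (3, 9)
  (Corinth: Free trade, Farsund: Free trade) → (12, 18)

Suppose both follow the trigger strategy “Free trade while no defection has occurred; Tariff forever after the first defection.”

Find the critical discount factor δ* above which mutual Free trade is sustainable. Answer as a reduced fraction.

Corinth's threshold: (15−12)/(15−3) = 1/4.
Farsund's threshold: (26−18)/(26−9) = 8/17.
1/4 < 8/17, so Farsund binds and δ* = 8/17.

8/17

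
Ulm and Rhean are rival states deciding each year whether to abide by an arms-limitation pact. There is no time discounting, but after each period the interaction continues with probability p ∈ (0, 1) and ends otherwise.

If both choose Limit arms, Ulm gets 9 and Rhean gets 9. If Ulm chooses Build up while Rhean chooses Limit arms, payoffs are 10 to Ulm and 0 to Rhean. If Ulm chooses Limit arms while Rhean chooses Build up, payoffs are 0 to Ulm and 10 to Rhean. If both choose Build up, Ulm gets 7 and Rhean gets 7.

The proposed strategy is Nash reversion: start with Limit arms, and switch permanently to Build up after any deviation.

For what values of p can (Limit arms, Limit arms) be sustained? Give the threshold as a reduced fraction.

With no time discounting, the continuation probability p plays the role of the discount factor.
Grim-trigger IC: 9/(1−p) ≥ 10 + 7p/(1−p) ⇒ p ≥ (10−9)/(10−7) = 1/3.

1/3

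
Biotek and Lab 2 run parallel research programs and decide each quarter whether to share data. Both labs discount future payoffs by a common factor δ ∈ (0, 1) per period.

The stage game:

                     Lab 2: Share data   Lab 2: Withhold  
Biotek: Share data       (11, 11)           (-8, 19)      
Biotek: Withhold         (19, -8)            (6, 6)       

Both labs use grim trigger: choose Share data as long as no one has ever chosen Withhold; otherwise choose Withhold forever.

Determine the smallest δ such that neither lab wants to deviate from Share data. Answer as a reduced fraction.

Under grim trigger the critical discount factor is (T−C)/(T−P) with T = 19, C = 11, P = 6.
δ* = (19−11)/(19−6) = 8/13.

8/13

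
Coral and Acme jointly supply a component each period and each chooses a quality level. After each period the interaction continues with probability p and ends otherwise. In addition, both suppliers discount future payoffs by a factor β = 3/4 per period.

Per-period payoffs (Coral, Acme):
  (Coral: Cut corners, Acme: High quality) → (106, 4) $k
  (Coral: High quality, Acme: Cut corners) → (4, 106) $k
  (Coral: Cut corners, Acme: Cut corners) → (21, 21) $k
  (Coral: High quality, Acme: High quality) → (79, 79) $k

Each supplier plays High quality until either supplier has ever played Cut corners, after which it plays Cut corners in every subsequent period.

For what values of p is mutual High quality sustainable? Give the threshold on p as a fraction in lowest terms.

36/85

With continuation probability p and discount β, the effective per-period discount factor is βp.
Grim-trigger IC: βp ≥ (106−79)/(106−21) = 27/85.
So p ≥ (27/85)/(3/4) = 36/85.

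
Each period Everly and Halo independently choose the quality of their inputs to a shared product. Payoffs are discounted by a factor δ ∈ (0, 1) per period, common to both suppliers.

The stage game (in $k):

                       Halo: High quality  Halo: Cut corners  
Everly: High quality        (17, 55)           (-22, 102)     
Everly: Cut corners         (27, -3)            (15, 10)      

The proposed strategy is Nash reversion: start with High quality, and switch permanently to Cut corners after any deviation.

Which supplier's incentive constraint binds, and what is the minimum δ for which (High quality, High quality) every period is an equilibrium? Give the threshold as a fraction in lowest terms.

Everly; δ ≥ 5/6

Everly's threshold: (27−17)/(27−15) = 5/6.
Halo's threshold: (102−55)/(102−10) = 47/92.
5/6 > 47/92, so Everly binds and δ* = 5/6.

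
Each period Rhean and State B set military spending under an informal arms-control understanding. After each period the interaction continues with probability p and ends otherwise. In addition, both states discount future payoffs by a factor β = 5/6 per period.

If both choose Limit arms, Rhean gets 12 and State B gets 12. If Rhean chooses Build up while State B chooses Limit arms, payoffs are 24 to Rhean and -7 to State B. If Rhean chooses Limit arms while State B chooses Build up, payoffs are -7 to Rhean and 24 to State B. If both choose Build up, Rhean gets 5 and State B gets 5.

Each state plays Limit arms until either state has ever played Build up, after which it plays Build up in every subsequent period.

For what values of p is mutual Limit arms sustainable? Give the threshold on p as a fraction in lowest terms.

Expected continuation weight on next period's payoff is β·p = 5/6·p, which plays the role of the discount factor.
Cooperation requires 5/6·p ≥ (24−12)/(24−5) = 12/19, hence p ≥ 72/95.

72/95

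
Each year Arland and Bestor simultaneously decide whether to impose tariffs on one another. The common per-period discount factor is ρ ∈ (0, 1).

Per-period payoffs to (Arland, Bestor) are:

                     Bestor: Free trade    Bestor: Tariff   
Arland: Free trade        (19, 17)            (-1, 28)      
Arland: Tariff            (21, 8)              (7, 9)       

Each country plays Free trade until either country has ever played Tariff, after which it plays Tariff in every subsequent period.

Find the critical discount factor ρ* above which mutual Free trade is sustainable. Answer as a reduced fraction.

Arland: cooperation gives 19 each period; deviation gives 21 once then 7 forever.
  19/(1−ρ) ≥ 21 + 7ρ/(1−ρ) ⇒ ρ ≥ 2/14 = 1/7.
Bestor: cooperation gives 17 each period; deviation gives 28 once then 9 forever.
  ρ ≥ 11/19.
Both must hold, so the binding constraint is Bestor's: ρ ≥ 11/19.

11/19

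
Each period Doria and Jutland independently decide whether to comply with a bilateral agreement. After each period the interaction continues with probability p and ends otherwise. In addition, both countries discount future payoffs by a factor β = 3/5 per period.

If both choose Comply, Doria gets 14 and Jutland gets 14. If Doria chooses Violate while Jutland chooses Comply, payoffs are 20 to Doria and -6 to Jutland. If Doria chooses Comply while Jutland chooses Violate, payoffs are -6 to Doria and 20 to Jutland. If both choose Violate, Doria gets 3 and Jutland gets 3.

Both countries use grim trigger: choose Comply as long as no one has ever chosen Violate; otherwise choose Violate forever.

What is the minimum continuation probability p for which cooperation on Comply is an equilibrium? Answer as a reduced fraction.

10/17

Expected continuation weight on next period's payoff is β·p = 3/5·p, which plays the role of the discount factor.
Cooperation requires 3/5·p ≥ (20−14)/(20−3) = 6/17, hence p ≥ 10/17.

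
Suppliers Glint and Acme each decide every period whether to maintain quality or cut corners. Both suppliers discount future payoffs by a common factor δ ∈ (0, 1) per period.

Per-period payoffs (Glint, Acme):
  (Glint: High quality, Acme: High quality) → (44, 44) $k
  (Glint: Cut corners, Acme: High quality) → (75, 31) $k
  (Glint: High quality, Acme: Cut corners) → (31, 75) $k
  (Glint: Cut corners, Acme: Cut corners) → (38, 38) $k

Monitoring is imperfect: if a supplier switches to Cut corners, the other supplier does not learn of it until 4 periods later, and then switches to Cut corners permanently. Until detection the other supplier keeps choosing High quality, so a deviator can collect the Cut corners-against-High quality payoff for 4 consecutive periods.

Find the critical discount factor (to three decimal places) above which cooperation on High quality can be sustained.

A deviator earns 75 for 4 periods, then 38 forever; cooperating earns 44 forever. Multiplying the IC by (1−δ):
44 ≥ 75(1−δ^4) + 38δ^4, so 37·δ^4 ≥ 31 and δ^4 ≥ 31/37.
δ ≥ (31/37)^(1/4) ≈ 0.957.

0.957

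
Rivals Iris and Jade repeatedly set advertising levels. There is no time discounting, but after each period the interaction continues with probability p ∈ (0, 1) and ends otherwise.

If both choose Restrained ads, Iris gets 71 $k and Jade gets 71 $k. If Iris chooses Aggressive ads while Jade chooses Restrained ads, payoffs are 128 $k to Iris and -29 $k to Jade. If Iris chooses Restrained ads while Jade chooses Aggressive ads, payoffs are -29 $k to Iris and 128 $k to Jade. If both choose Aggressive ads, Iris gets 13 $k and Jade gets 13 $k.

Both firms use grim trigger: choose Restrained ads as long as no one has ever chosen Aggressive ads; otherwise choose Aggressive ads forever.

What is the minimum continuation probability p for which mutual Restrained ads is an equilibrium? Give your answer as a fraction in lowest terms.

57/115

Expected cooperation value is 71 + p·71 + p²·71 + … = 71/(1−p); deviation gives 128 + p·13/(1−p).
71 ≥ 128(1−p) + 13p ⇒ 115p ≥ 57 ⇒ p ≥ 57/115.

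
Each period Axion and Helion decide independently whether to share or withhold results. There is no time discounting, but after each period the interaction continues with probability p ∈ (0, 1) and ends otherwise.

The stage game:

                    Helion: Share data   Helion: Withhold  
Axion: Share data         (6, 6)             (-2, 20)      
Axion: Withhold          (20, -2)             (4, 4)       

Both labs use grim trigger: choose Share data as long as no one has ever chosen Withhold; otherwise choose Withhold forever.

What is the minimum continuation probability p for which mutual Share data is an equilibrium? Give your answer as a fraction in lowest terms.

Expected cooperation value is 6 + p·6 + p²·6 + … = 6/(1−p); deviation gives 20 + p·4/(1−p).
6 ≥ 20(1−p) + 4p ⇒ 16p ≥ 14 ⇒ p ≥ 14/16 = 7/8.

7/8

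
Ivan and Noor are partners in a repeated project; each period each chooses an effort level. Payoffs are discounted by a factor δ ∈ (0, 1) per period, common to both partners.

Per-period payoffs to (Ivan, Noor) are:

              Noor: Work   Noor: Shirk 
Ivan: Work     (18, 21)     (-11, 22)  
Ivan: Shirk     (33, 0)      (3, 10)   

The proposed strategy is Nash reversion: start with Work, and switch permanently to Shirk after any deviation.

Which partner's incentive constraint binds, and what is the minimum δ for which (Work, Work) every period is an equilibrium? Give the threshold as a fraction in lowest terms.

For Ivan: deviation gain 33−18 = 15, per-period punishment loss 18−3 = 15. IC gives δ ≥ 15/30 = 1/2.
For Noor: gain 1, loss 11 per period, so δ ≥ 1/12.
The tighter constraint is Ivan's, so cooperation needs δ ≥ 1/2.

Ivan; δ ≥ 1/2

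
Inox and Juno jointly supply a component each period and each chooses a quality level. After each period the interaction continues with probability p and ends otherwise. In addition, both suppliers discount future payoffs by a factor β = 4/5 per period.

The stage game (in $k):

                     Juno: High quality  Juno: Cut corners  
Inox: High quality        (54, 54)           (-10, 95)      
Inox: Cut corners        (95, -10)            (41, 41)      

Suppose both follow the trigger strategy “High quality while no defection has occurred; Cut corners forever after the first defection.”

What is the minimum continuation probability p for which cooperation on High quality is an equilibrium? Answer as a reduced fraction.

With continuation probability p and discount β, the effective per-period discount factor is βp.
Grim-trigger IC: βp ≥ (95−54)/(95−41) = 41/54.
So p ≥ (41/54)/(4/5) = 205/216.

205/216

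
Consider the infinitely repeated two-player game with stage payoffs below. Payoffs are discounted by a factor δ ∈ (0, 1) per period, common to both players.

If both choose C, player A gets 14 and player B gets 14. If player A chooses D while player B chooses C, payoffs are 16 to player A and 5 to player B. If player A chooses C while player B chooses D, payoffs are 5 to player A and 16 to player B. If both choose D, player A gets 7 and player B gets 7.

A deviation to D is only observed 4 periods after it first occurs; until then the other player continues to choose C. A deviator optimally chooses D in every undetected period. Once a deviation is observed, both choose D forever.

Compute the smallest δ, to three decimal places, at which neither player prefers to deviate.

Deviating for the 4 undetected periods gains 16−14 = 2 per period over cooperation, then loses 14−7 = 7 per period forever once punishment starts.
Gain: 2(1 + δ + … + δ^3); loss: 7·δ^4/(1−δ).
No profitable deviation ⇔ 2(1−δ^4) ≤ 7·δ^4, i.e. δ^4 ≥ 2/(2+7) = 2/9.
Hence δ ≥ (2/9)^(1/4) ≈ 0.687.

0.687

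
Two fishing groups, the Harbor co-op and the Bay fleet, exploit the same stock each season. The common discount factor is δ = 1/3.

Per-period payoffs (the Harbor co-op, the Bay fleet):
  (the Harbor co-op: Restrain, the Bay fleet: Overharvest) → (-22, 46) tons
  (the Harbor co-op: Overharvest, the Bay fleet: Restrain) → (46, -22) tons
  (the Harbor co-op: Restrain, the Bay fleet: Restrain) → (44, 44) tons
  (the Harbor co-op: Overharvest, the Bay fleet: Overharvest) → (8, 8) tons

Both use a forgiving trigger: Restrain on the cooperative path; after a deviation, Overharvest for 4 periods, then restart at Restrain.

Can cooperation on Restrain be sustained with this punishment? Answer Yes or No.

Yes

IC: δ+…+δ^4 ≥ (46−44)/(44−8) = 1/18.
At δ = 1/3: partial sum = 0.4938 ≥ 0.0556. Cooperation sustainable.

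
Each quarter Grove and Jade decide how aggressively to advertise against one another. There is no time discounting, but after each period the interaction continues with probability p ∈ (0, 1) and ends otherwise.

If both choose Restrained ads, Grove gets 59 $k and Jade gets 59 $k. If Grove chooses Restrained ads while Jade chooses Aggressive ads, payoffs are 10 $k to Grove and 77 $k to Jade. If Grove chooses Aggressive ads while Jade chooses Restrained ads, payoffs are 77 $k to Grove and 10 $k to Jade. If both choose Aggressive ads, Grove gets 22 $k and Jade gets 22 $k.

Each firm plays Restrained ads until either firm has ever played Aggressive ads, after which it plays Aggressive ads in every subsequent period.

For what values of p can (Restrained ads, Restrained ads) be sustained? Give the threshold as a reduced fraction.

Expected cooperation value is 59 + p·59 + p²·59 + … = 59/(1−p); deviation gives 77 + p·22/(1−p).
59 ≥ 77(1−p) + 22p ⇒ 55p ≥ 18 ⇒ p ≥ 18/55.

18/55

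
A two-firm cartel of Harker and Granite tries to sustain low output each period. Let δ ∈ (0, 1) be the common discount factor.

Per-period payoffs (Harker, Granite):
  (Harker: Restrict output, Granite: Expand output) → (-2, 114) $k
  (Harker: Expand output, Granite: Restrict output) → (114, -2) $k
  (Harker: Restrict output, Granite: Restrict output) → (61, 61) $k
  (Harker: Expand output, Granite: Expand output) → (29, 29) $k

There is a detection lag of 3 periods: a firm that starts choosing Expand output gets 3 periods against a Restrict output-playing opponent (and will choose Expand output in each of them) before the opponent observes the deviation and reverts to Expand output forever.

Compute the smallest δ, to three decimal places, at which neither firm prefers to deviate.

0.854

A deviator earns 114 for 3 periods, then 29 forever; cooperating earns 61 forever. Multiplying the IC by (1−δ):
61 ≥ 114(1−δ^3) + 29δ^3, so 85·δ^3 ≥ 53 and δ^3 ≥ 53/85.
δ ≥ (53/85)^(1/3) ≈ 0.854.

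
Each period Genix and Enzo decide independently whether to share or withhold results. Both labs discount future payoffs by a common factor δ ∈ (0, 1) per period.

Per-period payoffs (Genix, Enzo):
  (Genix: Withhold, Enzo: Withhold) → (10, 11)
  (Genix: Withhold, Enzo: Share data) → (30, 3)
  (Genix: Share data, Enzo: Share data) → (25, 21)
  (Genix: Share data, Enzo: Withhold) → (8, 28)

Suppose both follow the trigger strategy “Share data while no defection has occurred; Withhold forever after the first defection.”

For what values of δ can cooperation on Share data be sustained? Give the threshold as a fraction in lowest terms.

7/17

For Genix: deviation gain 30−25 = 5, per-period punishment loss 25−10 = 15. IC gives δ ≥ 5/20 = 1/4.
For Enzo: gain 7, loss 10 per period, so δ ≥ 7/17.
The tighter constraint is Enzo's, so cooperation needs δ ≥ 7/17.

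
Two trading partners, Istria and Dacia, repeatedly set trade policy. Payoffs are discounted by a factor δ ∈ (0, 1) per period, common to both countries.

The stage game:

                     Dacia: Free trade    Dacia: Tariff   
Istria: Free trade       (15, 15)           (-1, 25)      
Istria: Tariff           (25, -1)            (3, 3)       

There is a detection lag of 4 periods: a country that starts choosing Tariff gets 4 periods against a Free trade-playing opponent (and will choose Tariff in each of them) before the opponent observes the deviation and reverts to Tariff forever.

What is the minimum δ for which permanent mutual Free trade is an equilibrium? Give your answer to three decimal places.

The best deviation is to choose Tariff for all 4 undetected periods, earning 25 each, then 3 forever once detected.
Deviation value: 25(1−δ^4)/(1−δ) + 3δ^4/(1−δ); cooperation value: 15/(1−δ).
IC: 15 ≥ 25(1−δ^4) + 3δ^4 = 25 − 22δ^4.
So δ^4 ≥ 10/22 = 5/11, giving δ ≥ (5/11)^(1/4) ≈ 0.821.

0.821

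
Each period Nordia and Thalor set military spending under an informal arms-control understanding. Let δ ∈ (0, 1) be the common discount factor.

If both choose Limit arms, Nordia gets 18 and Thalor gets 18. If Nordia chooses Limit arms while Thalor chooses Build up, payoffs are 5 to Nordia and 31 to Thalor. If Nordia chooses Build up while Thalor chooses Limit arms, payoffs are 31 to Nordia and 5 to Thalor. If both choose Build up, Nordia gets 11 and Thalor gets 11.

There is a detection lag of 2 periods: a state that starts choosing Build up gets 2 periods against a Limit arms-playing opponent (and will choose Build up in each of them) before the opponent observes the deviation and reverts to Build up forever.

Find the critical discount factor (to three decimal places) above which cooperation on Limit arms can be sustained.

0.806

The best deviation is to choose Build up for all 2 undetected periods, earning 31 each, then 11 forever once detected.
Deviation value: 31(1−δ^2)/(1−δ) + 11δ^2/(1−δ); cooperation value: 18/(1−δ).
IC: 18 ≥ 31(1−δ^2) + 11δ^2 = 31 − 20δ^2.
So δ^2 ≥ 13/20, giving δ ≥ (13/20)^(1/2) ≈ 0.806.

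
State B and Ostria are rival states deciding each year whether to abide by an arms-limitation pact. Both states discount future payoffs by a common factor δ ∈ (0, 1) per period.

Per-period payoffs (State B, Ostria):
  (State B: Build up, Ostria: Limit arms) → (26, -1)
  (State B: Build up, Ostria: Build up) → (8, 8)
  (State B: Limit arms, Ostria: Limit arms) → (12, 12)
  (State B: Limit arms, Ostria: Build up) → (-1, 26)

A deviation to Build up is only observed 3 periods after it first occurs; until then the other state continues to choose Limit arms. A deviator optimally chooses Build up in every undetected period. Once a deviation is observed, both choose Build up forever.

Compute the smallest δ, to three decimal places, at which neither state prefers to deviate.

A deviator earns 26 for 3 periods, then 8 forever; cooperating earns 12 forever. Multiplying the IC by (1−δ):
12 ≥ 26(1−δ^3) + 8δ^3, so 18·δ^3 ≥ 14 and δ^3 ≥ 7/9.
δ ≥ (7/9)^(1/3) ≈ 0.920.

0.920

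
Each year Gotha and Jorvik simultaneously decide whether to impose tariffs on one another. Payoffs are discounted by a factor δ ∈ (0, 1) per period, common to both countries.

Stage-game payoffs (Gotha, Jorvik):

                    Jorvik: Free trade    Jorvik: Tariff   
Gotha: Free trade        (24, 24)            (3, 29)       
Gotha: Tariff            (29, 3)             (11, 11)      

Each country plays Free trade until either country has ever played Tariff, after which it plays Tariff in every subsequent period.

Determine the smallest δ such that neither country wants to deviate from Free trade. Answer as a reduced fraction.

5/18

24/(1−δ) ≥ 29 + 11δ/(1−δ)
24 ≥ 29 − 18δ
δ ≥ 5/18.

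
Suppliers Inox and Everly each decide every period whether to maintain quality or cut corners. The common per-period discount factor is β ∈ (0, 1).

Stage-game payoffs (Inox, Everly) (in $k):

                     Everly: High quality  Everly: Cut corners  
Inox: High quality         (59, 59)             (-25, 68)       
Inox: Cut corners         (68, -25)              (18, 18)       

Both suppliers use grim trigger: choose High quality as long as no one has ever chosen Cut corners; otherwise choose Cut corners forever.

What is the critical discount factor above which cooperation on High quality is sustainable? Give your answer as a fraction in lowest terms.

Cooperation forever yields 59 each period: 59/(1−β).
Deviating yields 68 once, then 18 forever: 68 + 18β/(1−β).
No profitable deviation requires 59/(1−β) ≥ 68 + 18β/(1−β).
Multiplying by (1−β): 59 ≥ 68(1−β) + 18β = 68 − 50β.
So 50β ≥ 9, i.e. β ≥ 9/50.

9/50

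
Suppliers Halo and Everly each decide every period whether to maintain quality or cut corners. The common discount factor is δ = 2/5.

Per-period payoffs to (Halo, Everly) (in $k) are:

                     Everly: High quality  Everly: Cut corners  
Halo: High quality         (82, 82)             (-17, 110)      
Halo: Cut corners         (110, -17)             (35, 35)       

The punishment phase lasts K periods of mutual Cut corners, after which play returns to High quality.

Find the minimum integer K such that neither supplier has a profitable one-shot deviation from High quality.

No profitable deviation requires (82−35)(δ+…+δ^K) ≥ 110−82, i.e. δ+…+δ^K ≥ 28/47 ≈ 0.5957.
With δ = 2/5, the partial sums are K=1: 0.4000, K=2: 0.5600, K=3: 0.6240.
K = 3 is the first length at which the sum reaches 0.5957.

3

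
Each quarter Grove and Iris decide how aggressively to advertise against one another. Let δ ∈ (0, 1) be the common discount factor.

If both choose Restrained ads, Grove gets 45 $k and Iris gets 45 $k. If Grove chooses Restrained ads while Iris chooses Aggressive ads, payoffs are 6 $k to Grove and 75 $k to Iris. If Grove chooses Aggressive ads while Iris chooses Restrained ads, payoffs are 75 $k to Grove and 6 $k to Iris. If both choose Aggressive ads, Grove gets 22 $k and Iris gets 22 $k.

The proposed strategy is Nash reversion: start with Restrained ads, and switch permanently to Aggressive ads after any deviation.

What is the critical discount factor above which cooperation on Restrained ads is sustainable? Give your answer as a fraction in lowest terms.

30/53

Cooperation forever yields 45 each period: 45/(1−δ).
Deviating yields 75 once, then 22 forever: 75 + 22δ/(1−δ).
No profitable deviation requires 45/(1−δ) ≥ 75 + 22δ/(1−δ).
Multiplying by (1−δ): 45 ≥ 75(1−δ) + 22δ = 75 − 53δ.
So 53δ ≥ 30, i.e. δ ≥ 30/53.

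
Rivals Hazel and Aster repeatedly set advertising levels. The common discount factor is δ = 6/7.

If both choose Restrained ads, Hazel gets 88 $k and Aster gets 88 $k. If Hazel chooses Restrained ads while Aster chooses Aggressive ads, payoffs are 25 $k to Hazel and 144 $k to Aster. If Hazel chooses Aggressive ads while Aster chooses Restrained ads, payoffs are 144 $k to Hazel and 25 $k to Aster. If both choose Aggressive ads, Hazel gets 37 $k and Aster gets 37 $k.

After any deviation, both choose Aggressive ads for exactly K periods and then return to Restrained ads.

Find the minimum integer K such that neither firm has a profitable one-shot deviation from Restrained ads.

No profitable deviation requires (88−37)(δ+…+δ^K) ≥ 144−88, i.e. δ+…+δ^K ≥ 56/51 ≈ 1.0980.
With δ = 6/7, the partial sums are K=1: 0.8571, K=2: 1.5918.
K = 2 is the first length at which the sum reaches 1.0980.

2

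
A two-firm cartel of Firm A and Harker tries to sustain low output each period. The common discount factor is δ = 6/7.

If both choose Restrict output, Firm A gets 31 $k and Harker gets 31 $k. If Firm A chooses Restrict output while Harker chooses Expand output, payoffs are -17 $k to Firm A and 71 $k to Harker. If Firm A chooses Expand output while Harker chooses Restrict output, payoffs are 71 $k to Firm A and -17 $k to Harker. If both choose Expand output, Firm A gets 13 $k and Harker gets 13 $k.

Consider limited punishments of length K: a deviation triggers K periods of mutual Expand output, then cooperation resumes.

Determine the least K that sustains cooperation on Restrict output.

IC: δ(1−δ^K)/(1−δ) ≥ (71−31)/(31−13) = 20/9.
With δ = 6/7: need 1 − δ^K ≥ 20/9·(1−6/7)/(6/7), i.e. δ^K ≤ 0.6296.
Since (6/7)^3 = 0.6297 and (6/7)^4 = 0.5398, the smallest such K is 4.

4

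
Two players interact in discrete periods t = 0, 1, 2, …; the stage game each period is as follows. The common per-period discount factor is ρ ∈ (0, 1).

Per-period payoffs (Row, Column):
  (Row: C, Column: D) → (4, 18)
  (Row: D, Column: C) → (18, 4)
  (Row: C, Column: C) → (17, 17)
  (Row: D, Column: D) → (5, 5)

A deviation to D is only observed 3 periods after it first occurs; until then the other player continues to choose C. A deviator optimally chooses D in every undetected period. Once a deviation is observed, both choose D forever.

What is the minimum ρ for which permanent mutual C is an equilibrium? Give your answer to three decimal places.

The best deviation is to choose D for all 3 undetected periods, earning 18 each, then 5 forever once detected.
Deviation value: 18(1−ρ^3)/(1−ρ) + 5ρ^3/(1−ρ); cooperation value: 17/(1−ρ).
IC: 17 ≥ 18(1−ρ^3) + 5ρ^3 = 18 − 13ρ^3.
So ρ^3 ≥ 1/13, giving ρ ≥ (1/13)^(1/3) ≈ 0.425.

0.425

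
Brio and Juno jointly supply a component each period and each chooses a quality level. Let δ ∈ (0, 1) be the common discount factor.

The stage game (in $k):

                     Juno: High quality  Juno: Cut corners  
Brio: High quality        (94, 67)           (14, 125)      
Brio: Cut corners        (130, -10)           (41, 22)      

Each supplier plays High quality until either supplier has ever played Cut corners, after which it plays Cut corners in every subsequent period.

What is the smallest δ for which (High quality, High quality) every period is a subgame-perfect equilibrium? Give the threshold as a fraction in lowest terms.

58/103

Brio's threshold: (130−94)/(130−41) = 36/89.
Juno's threshold: (125−67)/(125−22) = 58/103.
36/89 < 58/103, so Juno binds and δ* = 58/103.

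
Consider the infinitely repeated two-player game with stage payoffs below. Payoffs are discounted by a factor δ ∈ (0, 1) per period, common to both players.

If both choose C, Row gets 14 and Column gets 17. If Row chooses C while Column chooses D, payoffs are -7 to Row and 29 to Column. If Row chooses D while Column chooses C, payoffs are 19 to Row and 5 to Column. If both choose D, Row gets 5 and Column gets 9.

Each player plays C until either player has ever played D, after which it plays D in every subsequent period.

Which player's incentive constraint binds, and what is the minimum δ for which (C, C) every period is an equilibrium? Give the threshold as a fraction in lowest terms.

For Row: deviation gain 19−14 = 5, per-period punishment loss 14−5 = 9. IC gives δ ≥ 5/14.
For Column: gain 12, loss 8 per period, so δ ≥ 12/20 = 3/5.
The tighter constraint is Column's, so cooperation needs δ ≥ 3/5.

Column; δ ≥ 3/5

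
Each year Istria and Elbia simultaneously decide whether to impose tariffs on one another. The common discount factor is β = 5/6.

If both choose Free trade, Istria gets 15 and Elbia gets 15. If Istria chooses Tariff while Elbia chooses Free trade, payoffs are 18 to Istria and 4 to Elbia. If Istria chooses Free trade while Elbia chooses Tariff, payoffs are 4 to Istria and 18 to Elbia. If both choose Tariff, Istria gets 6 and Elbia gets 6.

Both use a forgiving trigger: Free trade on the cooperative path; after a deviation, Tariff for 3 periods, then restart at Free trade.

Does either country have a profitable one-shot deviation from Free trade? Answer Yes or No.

No

A one-shot deviation gives 18 now, then 6 for 3 periods, then back to 15.
Gain from deviating: (18−15) today; loss: (15−6) in each of the next 3 periods.
No-deviation condition: (15−6)(β+…+β^3) ≥ 18−15, i.e. β+…+β^3 ≥ 1/3.
At β = 5/6: β+…+β^3 = 2.1065 ≥ 0.3333.
So cooperation is sustainable.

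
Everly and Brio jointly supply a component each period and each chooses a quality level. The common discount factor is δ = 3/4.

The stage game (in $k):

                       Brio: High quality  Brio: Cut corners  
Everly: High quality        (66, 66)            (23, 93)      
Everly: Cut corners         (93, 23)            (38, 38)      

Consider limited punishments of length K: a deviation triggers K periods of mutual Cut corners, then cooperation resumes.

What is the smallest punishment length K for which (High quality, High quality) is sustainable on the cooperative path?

IC: δ(1−δ^K)/(1−δ) ≥ (93−66)/(66−38) = 27/28.
With δ = 3/4: need 1 − δ^K ≥ 27/28·(1−3/4)/(3/4), i.e. δ^K ≤ 0.6786.
Since (3/4)^1 = 0.7500 and (3/4)^2 = 0.5625, the smallest such K is 2.

2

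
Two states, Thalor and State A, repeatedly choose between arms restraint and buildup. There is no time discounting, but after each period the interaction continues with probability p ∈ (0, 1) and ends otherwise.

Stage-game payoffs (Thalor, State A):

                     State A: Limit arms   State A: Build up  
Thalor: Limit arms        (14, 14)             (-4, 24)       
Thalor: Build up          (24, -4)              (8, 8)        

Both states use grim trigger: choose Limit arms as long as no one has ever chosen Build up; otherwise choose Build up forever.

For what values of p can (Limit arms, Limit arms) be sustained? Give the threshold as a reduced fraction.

5/8

With no time discounting, the continuation probability p plays the role of the discount factor.
Grim-trigger IC: 14/(1−p) ≥ 24 + 8p/(1−p) ⇒ p ≥ (24−14)/(24−8) = 5/8.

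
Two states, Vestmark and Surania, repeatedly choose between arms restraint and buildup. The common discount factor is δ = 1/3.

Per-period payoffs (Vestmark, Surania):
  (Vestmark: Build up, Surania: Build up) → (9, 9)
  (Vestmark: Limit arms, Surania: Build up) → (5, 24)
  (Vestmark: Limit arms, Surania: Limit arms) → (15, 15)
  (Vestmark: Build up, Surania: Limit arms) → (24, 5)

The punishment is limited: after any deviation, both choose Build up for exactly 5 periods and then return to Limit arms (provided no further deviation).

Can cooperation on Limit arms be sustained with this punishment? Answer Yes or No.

Comparing payoff streams over the 6 periods until play realigns: cooperate → 15(1+δ+…+δ^5); deviate → 24 + 9(δ+…+δ^5).
Cooperation is sustained iff (15−9)(δ+…+δ^5) ≥ 24−15.
δ+…+δ^5 = 1/3·(1−(1/3)^5)/(1−1/3) = 0.4979, and (24−15)/(15−9) = 1.5000.
0.4979 < 1.5000, so cooperation is not sustainable.

No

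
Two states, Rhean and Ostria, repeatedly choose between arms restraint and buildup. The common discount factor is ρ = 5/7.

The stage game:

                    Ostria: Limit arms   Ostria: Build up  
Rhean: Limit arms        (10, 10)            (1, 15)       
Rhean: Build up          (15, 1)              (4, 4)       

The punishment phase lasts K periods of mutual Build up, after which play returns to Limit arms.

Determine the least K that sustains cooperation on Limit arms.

2

Need Σ_{k=1}^{K} ρ^k ≥ (15−10)/(10−4) = 0.8333 at ρ = 5/7.
At K = 1 the sum is 0.7143 < 0.8333; at K = 2 it is 1.2245 ≥ 0.8333.
So the minimum punishment length is K = 2.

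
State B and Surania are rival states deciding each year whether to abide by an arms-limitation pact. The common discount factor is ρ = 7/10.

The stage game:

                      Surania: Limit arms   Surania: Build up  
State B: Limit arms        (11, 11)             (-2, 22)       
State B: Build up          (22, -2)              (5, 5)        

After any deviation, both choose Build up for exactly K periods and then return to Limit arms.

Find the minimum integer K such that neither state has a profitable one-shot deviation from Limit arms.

No profitable deviation requires (11−5)(ρ+…+ρ^K) ≥ 22−11, i.e. ρ+…+ρ^K ≥ 11/6 ≈ 1.8333.
With ρ = 7/10, the partial sums are K=1: 0.7000, K=2: 1.1900, K=3: 1.5330, K=4: 1.7731, K=5: 1.9412.
K = 5 is the first length at which the sum reaches 1.8333.

5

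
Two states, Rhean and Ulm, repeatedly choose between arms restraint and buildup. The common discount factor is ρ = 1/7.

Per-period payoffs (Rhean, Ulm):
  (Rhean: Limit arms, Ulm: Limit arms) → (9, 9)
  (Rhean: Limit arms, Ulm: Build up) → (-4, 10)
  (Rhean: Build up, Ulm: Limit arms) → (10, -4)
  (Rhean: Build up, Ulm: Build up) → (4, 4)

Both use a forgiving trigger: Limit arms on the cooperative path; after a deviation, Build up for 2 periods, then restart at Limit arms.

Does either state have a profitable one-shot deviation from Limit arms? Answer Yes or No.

Comparing payoff streams over the 3 periods until play realigns: cooperate → 9(1+ρ+…+ρ^2); deviate → 10 + 4(ρ+…+ρ^2).
Cooperation is sustained iff (9−4)(ρ+…+ρ^2) ≥ 10−9.
ρ+…+ρ^2 = 1/7·(1−(1/7)^2)/(1−1/7) = 0.1633, and (10−9)/(9−4) = 0.2000.
0.1633 < 0.2000, so cooperation is not sustainable.

Yes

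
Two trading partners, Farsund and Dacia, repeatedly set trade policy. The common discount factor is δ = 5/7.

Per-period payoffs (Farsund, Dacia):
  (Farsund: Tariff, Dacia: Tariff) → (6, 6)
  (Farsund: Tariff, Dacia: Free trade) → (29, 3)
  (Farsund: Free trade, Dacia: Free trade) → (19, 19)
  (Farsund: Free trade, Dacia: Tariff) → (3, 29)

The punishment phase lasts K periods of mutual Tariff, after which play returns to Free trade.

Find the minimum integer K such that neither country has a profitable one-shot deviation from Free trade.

2

Need Σ_{k=1}^{K} δ^k ≥ (29−19)/(19−6) = 0.7692 at δ = 5/7.
At K = 1 the sum is 0.7143 < 0.7692; at K = 2 it is 1.2245 ≥ 0.7692.
So the minimum punishment length is K = 2.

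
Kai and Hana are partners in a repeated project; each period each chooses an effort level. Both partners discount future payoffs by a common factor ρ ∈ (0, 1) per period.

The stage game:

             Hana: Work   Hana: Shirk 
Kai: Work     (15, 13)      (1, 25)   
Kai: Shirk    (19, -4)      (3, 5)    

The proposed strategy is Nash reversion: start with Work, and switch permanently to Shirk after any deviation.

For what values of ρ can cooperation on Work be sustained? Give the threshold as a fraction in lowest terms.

Kai: cooperation gives 15 each period; deviation gives 19 once then 3 forever.
  15/(1−ρ) ≥ 19 + 3ρ/(1−ρ) ⇒ ρ ≥ 4/16 = 1/4.
Hana: cooperation gives 13 each period; deviation gives 25 once then 5 forever.
  ρ ≥ 12/20 = 3/5.
Both must hold, so the binding constraint is Hana's: ρ ≥ 3/5.

3/5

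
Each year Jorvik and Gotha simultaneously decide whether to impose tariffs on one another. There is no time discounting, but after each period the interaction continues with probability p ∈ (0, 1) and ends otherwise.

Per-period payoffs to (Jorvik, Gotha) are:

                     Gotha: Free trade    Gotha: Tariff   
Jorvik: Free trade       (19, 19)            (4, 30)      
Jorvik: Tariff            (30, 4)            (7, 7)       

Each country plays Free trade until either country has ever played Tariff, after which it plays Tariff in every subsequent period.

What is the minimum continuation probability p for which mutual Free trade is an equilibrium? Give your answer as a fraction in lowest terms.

11/23

Expected cooperation value is 19 + p·19 + p²·19 + … = 19/(1−p); deviation gives 30 + p·7/(1−p).
19 ≥ 30(1−p) + 7p ⇒ 23p ≥ 11 ⇒ p ≥ 11/23.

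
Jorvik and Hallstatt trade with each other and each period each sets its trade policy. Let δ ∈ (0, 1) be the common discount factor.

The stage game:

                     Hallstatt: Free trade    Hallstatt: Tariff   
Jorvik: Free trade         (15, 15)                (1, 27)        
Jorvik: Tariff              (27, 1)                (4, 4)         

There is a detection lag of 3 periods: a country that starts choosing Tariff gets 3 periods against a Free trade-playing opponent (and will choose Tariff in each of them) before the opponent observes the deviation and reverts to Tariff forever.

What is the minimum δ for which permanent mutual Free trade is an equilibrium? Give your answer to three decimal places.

A deviator earns 27 for 3 periods, then 4 forever; cooperating earns 15 forever. Multiplying the IC by (1−δ):
15 ≥ 27(1−δ^3) + 4δ^3, so 23·δ^3 ≥ 12 and δ^3 ≥ 12/23.
δ ≥ (12/23)^(1/3) ≈ 0.805.

0.805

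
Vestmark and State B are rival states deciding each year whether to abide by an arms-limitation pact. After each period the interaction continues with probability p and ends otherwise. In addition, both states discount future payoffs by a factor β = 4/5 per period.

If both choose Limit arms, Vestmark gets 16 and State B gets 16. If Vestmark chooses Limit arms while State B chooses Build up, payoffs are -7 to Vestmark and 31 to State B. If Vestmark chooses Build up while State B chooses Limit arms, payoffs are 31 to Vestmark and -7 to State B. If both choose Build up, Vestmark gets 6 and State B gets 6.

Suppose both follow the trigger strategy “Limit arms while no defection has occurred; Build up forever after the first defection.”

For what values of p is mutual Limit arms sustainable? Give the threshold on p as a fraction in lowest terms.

3/4

Expected continuation weight on next period's payoff is β·p = 4/5·p, which plays the role of the discount factor.
Cooperation requires 4/5·p ≥ (31−16)/(31−6) = 3/5, hence p ≥ 3/4.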